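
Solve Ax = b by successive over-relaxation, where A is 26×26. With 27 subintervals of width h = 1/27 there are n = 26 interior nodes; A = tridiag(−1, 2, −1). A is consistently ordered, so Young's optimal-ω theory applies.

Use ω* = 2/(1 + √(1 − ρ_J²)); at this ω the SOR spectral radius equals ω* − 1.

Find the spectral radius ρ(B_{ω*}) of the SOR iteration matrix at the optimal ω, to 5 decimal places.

½·tridiag(1,0,1) at n=26: λ_k = cos(kπ/27); max |λ| at k=1 ⇒ ρ_J = cos(π/27) ≈ 0.99324.
√(1 − cos²(π/27)) = sin(π/27) ≈ 0.116093.
ω* = 2/(1 + 0.116093) = 2/1.116093 = 1.79197.
ρ_SOR = ω* − 1 ≈ 0.79197.

ρ_SOR = 0.79197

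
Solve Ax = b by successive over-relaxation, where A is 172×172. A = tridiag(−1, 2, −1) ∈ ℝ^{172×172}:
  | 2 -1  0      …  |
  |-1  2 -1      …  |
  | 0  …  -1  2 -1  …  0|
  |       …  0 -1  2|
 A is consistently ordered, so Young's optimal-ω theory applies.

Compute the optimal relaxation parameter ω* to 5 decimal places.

With n=172, ρ(Jacobi) = cos(π/173) = 0.99984.
1 − cos²(π/173) = sin²(π/173) ⇒ √(1−ρ_J²) = sin(π/173) = 0.018158.
[ω*] 2 ÷ (1 + 0.018158) = 2 ÷ 1.018158 = 1.96433.
[ρ_SOR] ω* − 1 = 0.96433.

ω* = 1.96433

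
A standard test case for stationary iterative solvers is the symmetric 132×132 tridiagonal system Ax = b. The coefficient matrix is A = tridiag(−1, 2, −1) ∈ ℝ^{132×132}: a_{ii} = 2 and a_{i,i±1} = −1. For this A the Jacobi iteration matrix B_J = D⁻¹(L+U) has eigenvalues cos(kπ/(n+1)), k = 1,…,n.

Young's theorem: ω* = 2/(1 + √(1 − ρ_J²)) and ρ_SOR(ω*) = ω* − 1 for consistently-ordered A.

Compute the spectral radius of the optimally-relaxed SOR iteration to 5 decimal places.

ρ_SOR = 0.95385

n=132: λ(B_J) = 1 − λ(A)/2 = cos(kπ/133); k=1 gives ρ_J = 0.99972.
√(1−ρ_J²) = |sin(π/133)| = 0.023619
ω* = 2/(1+0.023619) = 1.95385
ρ_SOR = ω* − 1 = 1.95385 − 1 = 0.95385.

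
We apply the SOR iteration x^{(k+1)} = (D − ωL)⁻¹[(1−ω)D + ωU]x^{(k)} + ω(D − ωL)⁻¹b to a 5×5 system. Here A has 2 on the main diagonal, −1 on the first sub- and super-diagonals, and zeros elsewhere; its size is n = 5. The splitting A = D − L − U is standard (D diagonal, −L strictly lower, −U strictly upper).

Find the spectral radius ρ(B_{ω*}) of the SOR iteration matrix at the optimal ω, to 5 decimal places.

½·tridiag(1,0,1) at n=5: λ_k = cos(kπ/6); max |λ| at k=1 ⇒ ρ_J = cos(π/6) ≈ 0.86603.
√(1−ρ_J²) simplifies to sin(π/6) = 0.500000.
ω* = 2 / (1 + 0.500000) = 2 / 1.500000 ≈ 1.33333.
At ω = 1.33333 every |λ(B_ω)| = ω−1, so ρ_SOR = 0.33333.

ρ_SOR = 0.33333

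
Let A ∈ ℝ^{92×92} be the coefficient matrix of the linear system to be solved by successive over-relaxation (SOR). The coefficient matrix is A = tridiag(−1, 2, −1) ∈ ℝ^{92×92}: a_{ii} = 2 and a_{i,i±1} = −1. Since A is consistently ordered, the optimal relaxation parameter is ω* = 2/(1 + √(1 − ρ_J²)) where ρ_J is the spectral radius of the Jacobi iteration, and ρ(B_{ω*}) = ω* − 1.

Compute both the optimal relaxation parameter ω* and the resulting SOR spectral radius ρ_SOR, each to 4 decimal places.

½·tridiag(1,0,1) at n=92: λ_k = cos(kπ/93); max |λ| at k=1 ⇒ ρ_J = cos(π/93) ≈ 0.9994.
1 − cos²(π/93) = sin²(π/93) ⇒ √(1−ρ_J²) = sin(π/93) = 0.03377.
ω* = 2/(1+0.03377) = 1.9347
and ρ(B_{ω*}) = 1.9347 − 1 = 0.9347.

ω* = 1.9347, ρ_SOR = 0.9347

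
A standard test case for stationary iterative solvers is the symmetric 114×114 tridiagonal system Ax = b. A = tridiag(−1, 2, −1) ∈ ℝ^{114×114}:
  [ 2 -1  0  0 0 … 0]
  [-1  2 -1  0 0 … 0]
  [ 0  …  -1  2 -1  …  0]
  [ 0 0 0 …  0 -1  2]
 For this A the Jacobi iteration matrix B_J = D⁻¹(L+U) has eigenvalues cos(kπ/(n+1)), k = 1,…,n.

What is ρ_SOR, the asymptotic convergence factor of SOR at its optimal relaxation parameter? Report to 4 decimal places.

ρ_SOR = 0.9468

[ρ_J] n=114: ρ(B_J) = cos(π/(n+1)) = cos(π/115) = 0.9996.
√(1−ρ_J²) simplifies to sin(π/115) = 0.02731.
So ω* = 2/1.02731 = 1.9468 (Young).
[ρ_SOR] ω* − 1 = 0.9468.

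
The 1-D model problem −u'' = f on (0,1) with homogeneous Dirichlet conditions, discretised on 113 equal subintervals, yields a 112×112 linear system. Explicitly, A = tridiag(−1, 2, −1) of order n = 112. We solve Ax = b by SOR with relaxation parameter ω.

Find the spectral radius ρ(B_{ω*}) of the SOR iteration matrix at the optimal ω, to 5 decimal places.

n=112: λ(B_J) = 1 − λ(A)/2 = cos(kπ/113); k=1 gives ρ_J = 0.99961.
1 − cos²(π/113) = sin²(π/113) ⇒ √(1−ρ_J²) = sin(π/113) = 0.027798.
Young: ω* = 2/(1+√(1−ρ_J²)) = 2/(1+0.027798) = 2/1.027798 = 1.94591.
[ρ_SOR] ω* − 1 = 0.94591.

ρ_SOR = 0.94591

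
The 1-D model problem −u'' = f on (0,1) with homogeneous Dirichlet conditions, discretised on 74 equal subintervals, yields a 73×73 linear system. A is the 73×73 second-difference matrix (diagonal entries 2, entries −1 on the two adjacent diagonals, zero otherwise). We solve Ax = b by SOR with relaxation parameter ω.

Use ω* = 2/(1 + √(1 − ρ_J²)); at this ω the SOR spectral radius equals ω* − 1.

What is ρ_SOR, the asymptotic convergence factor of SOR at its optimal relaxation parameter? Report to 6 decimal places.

[ρ_J] n=73: ρ(B_J) = cos(π/(n+1)) = cos(π/74) = 0.999099.
√(1 − cos²(π/74)) = sin(π/74) ≈ 0.0424412.
Then 2/(1+√(1−ρ_J²)) = 2/(1+0.0424412); ω* = 2/1.0424412 = 1.918573.
ρ_SOR = ω* − 1 ≈ 0.918573.

ρ_SOR = 0.918573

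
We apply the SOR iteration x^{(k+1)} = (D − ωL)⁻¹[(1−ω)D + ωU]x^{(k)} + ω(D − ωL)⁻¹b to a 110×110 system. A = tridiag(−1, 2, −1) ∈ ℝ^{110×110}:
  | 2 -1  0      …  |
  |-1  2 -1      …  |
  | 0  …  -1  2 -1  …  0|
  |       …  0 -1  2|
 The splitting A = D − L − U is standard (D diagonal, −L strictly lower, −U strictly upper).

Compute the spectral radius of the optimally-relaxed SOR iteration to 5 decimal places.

ρ_SOR = 0.94496

½·tridiag(1,0,1) at n=110: λ_k = cos(kπ/111); max |λ| at k=1 ⇒ ρ_J = cos(π/111) ≈ 0.99960.
root = sin(π/111) = 0.028299  (since 1−cos² = sin²).
ω* = 2 / (1 + 0.028299) = 2 / 1.028299 ≈ 1.94496.
ρ(B_{ω*}) = ω*−1 = 0.94496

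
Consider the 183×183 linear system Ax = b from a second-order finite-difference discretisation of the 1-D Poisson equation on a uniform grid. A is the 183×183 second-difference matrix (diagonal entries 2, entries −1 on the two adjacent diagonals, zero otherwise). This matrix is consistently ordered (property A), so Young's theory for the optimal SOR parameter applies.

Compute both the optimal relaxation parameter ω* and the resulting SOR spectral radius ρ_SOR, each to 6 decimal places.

ρ_J = max_k |cos(kπ/184)| = cos(π/184) = 0.999854
√(1−ρ_J²) simplifies to sin(π/184) = 0.0170730.
ω* = 2 / (1 + 0.0170730) = 2 / 1.0170730 ≈ 1.966427.
[ρ_SOR] ω* − 1 = 0.966427.

ω* = 1.966427, ρ_SOR = 0.966427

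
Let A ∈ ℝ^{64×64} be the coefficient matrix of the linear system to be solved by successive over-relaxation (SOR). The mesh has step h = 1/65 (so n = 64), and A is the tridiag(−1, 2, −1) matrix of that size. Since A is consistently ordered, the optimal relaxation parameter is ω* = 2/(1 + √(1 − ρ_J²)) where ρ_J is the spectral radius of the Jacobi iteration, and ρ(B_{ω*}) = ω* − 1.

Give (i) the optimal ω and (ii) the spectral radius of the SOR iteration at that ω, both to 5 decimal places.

n=64: λ(B_J) = 1 − λ(A)/2 = cos(kπ/65); k=1 gives ρ_J = 0.99883.
root = sin(π/65) = 0.048313  (since 1−cos² = sin²).
[ω*] 2 ÷ (1 + 0.048313) = 2 ÷ 1.048313 = 1.90783.
[ρ_SOR] ω* − 1 = 0.90783.

ω* = 1.90783, ρ_SOR = 0.90783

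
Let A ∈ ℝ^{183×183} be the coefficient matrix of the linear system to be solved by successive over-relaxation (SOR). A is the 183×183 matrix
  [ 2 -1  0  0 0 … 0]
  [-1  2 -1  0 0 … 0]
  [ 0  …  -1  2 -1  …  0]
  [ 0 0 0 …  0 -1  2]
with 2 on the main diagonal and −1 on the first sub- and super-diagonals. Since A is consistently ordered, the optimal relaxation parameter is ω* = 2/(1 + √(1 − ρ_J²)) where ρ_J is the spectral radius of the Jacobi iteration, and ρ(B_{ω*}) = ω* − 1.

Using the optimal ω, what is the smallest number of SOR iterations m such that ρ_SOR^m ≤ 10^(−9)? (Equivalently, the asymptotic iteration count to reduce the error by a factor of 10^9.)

½·tridiag(1,0,1) at n=183: λ_k = cos(kπ/184); max |λ| at k=1 ⇒ ρ_J = cos(π/184) ≈ 0.9998542.
√(1−ρ_J²) simplifies to sin(π/184) = 0.0170730.
[ω*] 2 ÷ (1 + 0.0170730) = 2 ÷ 1.0170730 = 1.9664272.
ρ_SOR = ω* − 1 ≈ 0.9664272.
Need (0.9664272)^m ≤ 10^(−9): m ≥ 9·ln10/|ln 0.9664272| = 20.7233/0.0341493 = 606.844 ⇒ m = 607.

m = 607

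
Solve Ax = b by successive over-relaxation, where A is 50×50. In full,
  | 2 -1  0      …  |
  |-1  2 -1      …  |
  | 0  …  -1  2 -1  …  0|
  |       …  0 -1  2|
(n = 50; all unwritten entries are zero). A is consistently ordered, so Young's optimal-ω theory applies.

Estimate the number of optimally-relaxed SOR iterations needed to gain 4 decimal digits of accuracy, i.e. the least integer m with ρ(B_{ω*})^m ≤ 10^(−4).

spectrum of D⁻¹(L+U) = {cos(kπ/51) : 1≤k≤50}; ρ_J = cos(π/51) = 0.9981033.
root = sin(π/51) = 0.0615609  (since 1−cos² = sin²).
[ω*] 2 ÷ (1 + 0.0615609) = 2 ÷ 1.0615609 = 1.8840181.
ρ_SOR = ω* − 1 = 1.8840181 − 1 = 0.8840181.
(0.8840181)^m ≤ 10^{−4}  ⇒  m·ln(0.8840181) ≤ −4·ln10  ⇒  m ≥ 74.712  ⇒  m = 75

m = 75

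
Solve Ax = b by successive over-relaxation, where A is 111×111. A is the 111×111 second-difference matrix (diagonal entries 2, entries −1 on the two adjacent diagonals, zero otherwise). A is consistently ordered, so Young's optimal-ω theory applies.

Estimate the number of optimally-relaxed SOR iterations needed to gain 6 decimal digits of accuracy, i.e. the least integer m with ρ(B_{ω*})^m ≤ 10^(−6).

m = 247

ρ_J = max_k |cos(kπ/112)| = cos(π/112) = 0.9996066
√(1−ρ_J²) simplifies to sin(π/112) = 0.0280463.
[ω*] 2 ÷ (1 + 0.0280463) = 2 ÷ 1.0280463 = 1.9454377.
and ρ(B_{ω*}) = 1.9454377 − 1 = 0.9454377.
Need (0.9454377)^m ≤ 10^(−6): m ≥ 6·ln10/|ln 0.9454377| = 13.8155/0.0561073 = 246.234 ⇒ m = 247.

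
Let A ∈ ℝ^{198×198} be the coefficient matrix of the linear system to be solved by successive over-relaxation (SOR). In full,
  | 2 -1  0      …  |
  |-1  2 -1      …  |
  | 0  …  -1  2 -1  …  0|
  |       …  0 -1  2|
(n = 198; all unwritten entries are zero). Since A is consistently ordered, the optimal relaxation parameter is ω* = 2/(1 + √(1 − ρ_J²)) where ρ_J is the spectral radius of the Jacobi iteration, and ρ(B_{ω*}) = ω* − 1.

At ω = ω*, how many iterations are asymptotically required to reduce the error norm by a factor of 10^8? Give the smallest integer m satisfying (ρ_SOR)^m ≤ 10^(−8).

m = 584

spectrum of D⁻¹(L+U) = {cos(kπ/199) : 1≤k≤198}; ρ_J = cos(π/199) = 0.9998754.
root = sin(π/199) = 0.0157862  (since 1−cos² = sin²).
Then 2/(1+√(1−ρ_J²)) = 2/(1+0.0157862); ω* = 2/1.0157862 = 1.9689183.
At ω = 1.9689183 every |λ(B_ω)| = ω−1, so ρ_SOR = 0.9689183.
ρ_SOR^m ≤ 10^(−8) ⇔ m ≥ 8·ln10/(−ln 0.9689183) = 18.4207/0.031575 = 583.395; m = ⌈583.395⌉ = 584.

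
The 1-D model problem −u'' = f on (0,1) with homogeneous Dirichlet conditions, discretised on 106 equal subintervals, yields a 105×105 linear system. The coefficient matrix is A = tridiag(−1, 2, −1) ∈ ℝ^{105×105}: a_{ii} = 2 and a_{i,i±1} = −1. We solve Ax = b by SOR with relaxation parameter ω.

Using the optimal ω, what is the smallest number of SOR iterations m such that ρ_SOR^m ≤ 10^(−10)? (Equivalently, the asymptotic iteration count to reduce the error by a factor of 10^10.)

m = 389

[ρ_J] n=105: ρ(B_J) = cos(π/(n+1)) = cos(π/106) = 0.9995608.
√(1−ρ_J²) = |sin(π/106)| = 0.0296333
Then 2/(1+√(1−ρ_J²)) = 2/(1+0.0296333); ω* = 2/1.0296333 = 1.9424391.
Hence ρ(B_{ω*}) = 1.9424391 − 1 = 0.9424391.
For 10 digits: m = 10·ln10 / (−ln 0.9424391) = 23.0259/0.059284 = 388.400; round up → m = 389.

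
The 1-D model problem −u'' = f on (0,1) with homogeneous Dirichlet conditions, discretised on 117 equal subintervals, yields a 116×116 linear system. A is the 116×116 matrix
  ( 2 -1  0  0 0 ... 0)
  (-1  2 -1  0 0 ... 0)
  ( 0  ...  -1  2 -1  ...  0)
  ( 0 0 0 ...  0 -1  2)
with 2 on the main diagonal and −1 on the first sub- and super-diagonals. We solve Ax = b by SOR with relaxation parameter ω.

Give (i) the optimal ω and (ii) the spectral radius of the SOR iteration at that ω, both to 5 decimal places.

[ρ_J] n=116: ρ(B_J) = cos(π/(n+1)) = cos(π/117) = 0.99964.
root = sin(π/117) = 0.026848  (since 1−cos² = sin²).
ω* = 2/(1+0.026848) = 1.94771
Hence ρ(B_{ω*}) = 1.94771 − 1 = 0.94771.

ω* = 1.94771, ρ_SOR = 0.94771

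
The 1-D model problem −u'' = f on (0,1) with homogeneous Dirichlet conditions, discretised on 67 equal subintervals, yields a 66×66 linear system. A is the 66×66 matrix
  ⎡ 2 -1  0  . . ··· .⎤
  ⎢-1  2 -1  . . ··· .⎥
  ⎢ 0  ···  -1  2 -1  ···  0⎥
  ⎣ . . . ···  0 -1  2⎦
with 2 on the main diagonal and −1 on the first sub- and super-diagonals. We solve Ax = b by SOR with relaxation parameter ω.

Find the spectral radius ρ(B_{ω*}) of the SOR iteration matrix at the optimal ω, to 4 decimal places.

ρ_SOR = 0.9105

With n=66, ρ(Jacobi) = cos(π/67) = 0.9989.
root = sin(π/67) = 0.04687  (since 1−cos² = sin²).
Young: ω* = 2/(1+√(1−ρ_J²)) = 2/(1+0.04687) = 2/1.04687 = 1.9105.
ρ_SOR = ω* − 1 ≈ 0.9105.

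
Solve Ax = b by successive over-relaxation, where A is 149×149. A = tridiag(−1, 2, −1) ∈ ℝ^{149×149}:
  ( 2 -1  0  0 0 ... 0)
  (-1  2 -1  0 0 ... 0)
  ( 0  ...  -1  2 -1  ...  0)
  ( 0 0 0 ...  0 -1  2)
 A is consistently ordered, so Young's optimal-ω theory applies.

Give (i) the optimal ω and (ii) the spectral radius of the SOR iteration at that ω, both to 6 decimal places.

ω* = 1.958974, ρ_SOR = 0.958974

With n=149, ρ(Jacobi) = cos(π/150) = 0.999781.
√(1 − cos²(π/150)) = sin(π/150) ≈ 0.0209424.
Young: ω* = 2/(1+√(1−ρ_J²)) = 2/(1+0.0209424) = 2/1.0209424 = 1.958974.
Hence ρ(B_{ω*}) = 1.958974 − 1 = 0.958974.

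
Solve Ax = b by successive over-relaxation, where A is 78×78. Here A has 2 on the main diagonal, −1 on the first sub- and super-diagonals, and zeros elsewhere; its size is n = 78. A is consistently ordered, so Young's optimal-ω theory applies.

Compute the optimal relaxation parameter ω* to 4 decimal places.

ω* = 1.9235

With n=78, ρ(Jacobi) = cos(π/79) = 0.9992.
1 − cos²(π/79) = sin²(π/79) ⇒ √(1−ρ_J²) = sin(π/79) = 0.03976.
Young: ω* = 2/(1+√(1−ρ_J²)) = 2/(1+0.03976) = 2/1.03976 = 1.9235.
ρ(B_{ω*}) = ω*−1 = 0.9235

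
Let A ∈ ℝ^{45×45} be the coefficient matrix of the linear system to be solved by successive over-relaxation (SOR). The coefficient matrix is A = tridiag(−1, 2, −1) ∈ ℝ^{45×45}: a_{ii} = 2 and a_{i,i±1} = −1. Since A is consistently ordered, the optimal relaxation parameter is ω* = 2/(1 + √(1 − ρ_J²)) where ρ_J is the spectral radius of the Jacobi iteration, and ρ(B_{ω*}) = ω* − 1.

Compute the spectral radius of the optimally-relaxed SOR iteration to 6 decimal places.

ρ_SOR = 0.872234

ρ_J = max_k |cos(kπ/46)| = cos(π/46) = 0.997669
1 − cos²(π/46) = sin²(π/46) ⇒ √(1−ρ_J²) = sin(π/46) = 0.0682424.
Young: ω* = 2/(1+√(1−ρ_J²)) = 2/(1+0.0682424) = 2/1.0682424 = 1.872234.
and ρ(B_{ω*}) = 1.872234 − 1 = 0.872234.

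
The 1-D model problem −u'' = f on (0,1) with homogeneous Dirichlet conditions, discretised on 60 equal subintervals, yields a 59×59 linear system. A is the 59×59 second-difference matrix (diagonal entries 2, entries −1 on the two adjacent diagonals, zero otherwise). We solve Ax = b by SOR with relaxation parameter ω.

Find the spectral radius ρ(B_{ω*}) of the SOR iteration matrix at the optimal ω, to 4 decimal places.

ρ_SOR = 0.9005

With n=59, ρ(Jacobi) = cos(π/60) = 0.9986.
√(1−ρ_J²) simplifies to sin(π/60) = 0.05234.
So ω* = 2/1.05234 = 1.9005 (Young).
Hence ρ(B_{ω*}) = 1.9005 − 1 = 0.9005.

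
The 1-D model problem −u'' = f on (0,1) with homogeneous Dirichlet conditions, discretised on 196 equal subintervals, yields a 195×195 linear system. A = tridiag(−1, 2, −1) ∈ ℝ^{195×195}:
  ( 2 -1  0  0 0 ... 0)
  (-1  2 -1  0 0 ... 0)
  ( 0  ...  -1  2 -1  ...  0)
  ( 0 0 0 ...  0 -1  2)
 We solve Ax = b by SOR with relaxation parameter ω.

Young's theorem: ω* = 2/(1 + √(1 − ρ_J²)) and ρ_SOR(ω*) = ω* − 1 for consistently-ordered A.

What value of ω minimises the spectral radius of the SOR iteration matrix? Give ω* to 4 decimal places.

ω* = 1.9684

[ρ_J] n=195: ρ(B_J) = cos(π/(n+1)) = cos(π/196) = 0.9999.
root = sin(π/196) = 0.01603  (since 1−cos² = sin²).
ω* = 2 / (1 + 0.01603) = 2 / 1.01603 ≈ 1.9684.
At ω = 1.9684 every |λ(B_ω)| = ω−1, so ρ_SOR = 0.9684.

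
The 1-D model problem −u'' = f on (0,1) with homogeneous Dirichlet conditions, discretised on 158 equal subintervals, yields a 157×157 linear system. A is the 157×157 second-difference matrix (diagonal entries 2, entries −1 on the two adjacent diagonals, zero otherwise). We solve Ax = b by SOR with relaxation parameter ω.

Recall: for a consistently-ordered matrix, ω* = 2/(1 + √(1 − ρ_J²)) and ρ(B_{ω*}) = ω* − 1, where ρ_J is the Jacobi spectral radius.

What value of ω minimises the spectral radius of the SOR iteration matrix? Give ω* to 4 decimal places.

ω* = 1.9610

B_J for the 157×157 system has eigenvalues cos(kπ/158); ρ_J = cos(π/158) = 0.9998.
1 − cos²(π/158) = sin²(π/158) ⇒ √(1−ρ_J²) = sin(π/158) = 0.01988.
Young: ω* = 2/(1+√(1−ρ_J²)) = 2/(1+0.01988) = 2/1.01988 = 1.9610.
ρ(B_{ω*}) = ω*−1 = 0.9610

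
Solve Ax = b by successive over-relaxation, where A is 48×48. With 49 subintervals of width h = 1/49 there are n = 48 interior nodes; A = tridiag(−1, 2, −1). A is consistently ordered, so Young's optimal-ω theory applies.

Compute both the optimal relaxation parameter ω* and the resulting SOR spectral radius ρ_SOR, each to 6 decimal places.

With n=48, ρ(Jacobi) = cos(π/49) = 0.997945.
root = sin(π/49) = 0.0640702  (since 1−cos² = sin²).
ω* = 2 / (1 + 0.0640702) = 2 / 1.0640702 ≈ 1.879575.
ρ_SOR = ω* − 1 = 1.879575 − 1 = 0.879575.

ω* = 1.879575, ρ_SOR = 0.879575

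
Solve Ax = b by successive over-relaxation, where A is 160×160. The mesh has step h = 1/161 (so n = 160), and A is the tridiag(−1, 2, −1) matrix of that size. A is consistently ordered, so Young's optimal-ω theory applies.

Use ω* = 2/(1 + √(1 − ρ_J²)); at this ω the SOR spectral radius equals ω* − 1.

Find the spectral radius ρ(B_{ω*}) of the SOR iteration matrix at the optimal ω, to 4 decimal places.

[ρ_J] n=160: ρ(B_J) = cos(π/(n+1)) = cos(π/161) = 0.9998.
√(1 − cos²(π/161)) = sin(π/161) ≈ 0.01951.
ω* = 2/(1+0.01951) = 1.9617
At ω = 1.9617 every |λ(B_ω)| = ω−1, so ρ_SOR = 0.9617.

ρ_SOR = 0.9617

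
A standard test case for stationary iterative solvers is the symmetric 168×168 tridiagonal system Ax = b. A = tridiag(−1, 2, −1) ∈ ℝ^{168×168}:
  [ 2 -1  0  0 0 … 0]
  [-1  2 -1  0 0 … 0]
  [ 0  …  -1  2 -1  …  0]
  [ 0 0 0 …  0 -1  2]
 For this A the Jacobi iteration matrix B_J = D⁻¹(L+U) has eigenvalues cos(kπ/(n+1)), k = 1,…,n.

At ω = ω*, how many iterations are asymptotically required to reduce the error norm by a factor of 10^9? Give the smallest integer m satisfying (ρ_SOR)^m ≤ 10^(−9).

m = 558

With n=168, ρ(Jacobi) = cos(π/169) = 0.9998272.
√(1−ρ_J²) simplifies to sin(π/169) = 0.0185882.
So ω* = 2/1.0185882 = 1.9635020 (Young).
Hence ρ(B_{ω*}) = 1.9635020 − 1 = 0.9635020.
m ≥ 9·ln10 / (−ln 0.9635020) = 557.367; smallest integer m = 558.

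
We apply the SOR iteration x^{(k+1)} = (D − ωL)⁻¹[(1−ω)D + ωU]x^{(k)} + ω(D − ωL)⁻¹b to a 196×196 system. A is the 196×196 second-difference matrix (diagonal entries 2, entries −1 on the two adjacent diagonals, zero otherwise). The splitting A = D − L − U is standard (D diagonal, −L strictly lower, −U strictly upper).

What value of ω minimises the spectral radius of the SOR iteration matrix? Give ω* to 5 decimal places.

spectrum of D⁻¹(L+U) = {cos(kπ/197) : 1≤k≤196}; ρ_J = cos(π/197) = 0.99987.
root = sin(π/197) = 0.015946  (since 1−cos² = sin²).
[ω*] 2 ÷ (1 + 0.015946) = 2 ÷ 1.015946 = 1.96861.
ρ(B_{ω*}) = ω*−1 = 0.96861

ω* = 1.96861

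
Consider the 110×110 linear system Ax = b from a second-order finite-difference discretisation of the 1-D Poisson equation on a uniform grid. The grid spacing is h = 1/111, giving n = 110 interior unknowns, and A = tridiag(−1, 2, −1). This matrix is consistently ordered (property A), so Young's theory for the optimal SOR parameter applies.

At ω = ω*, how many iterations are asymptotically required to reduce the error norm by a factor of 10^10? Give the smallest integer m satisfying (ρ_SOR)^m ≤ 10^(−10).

ρ_J = max_k |cos(kπ/111)| = cos(π/111) = 0.9995995
1 − cos²(π/111) = sin²(π/111) ⇒ √(1−ρ_J²) = sin(π/111) = 0.0282989.
Young: ω* = 2/(1+√(1−ρ_J²)) = 2/(1+0.0282989) = 2/1.0282989 = 1.9449598.
[ρ_SOR] ω* − 1 = 0.9449598.
(0.9449598)^m ≤ 10^{−10}  ⇒  m·ln(0.9449598) ≤ −10·ln10  ⇒  m ≥ 406.725  ⇒  m = 407

m = 407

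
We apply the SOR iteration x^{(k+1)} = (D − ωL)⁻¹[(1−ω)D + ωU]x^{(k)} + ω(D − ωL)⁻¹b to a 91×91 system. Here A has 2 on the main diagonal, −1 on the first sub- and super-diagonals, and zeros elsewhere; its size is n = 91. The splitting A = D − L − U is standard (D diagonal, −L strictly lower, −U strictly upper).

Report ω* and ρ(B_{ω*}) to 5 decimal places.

n=91: λ(B_J) = 1 − λ(A)/2 = cos(kπ/92); k=1 gives ρ_J = 0.99942.
√(1−ρ_J²) simplifies to sin(π/92) = 0.034141.
ω* = 2 / (1 + 0.034141) = 2 / 1.034141 ≈ 1.93397.
At ω = 1.93397 every |λ(B_ω)| = ω−1, so ρ_SOR = 0.93397.

ω* = 1.93397, ρ_SOR = 0.93397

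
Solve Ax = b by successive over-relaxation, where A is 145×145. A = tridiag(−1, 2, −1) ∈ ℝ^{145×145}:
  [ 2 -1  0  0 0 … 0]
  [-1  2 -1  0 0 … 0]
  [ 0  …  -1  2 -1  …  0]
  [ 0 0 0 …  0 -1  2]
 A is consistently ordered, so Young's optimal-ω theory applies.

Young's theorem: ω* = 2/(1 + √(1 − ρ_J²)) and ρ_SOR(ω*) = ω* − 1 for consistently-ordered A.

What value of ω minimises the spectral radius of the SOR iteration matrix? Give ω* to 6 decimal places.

ω* = 1.957874

n=145: λ(B_J) = 1 − λ(A)/2 = cos(kπ/146); k=1 gives ρ_J = 0.999769.
root = sin(π/146) = 0.0215161  (since 1−cos² = sin²).
ω* = 2 / (1 + 0.0215161) = 2 / 1.0215161 ≈ 1.957874.
and ρ(B_{ω*}) = 1.957874 − 1 = 0.957874.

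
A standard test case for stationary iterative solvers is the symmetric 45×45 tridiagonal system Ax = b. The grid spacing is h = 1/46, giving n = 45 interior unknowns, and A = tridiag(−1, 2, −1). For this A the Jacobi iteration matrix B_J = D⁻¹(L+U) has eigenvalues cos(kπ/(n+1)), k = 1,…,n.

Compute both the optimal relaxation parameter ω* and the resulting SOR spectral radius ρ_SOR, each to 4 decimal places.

ρ_J = max_k |cos(kπ/46)| = cos(π/46) = 0.9977
1 − cos²(π/46) = sin²(π/46) ⇒ √(1−ρ_J²) = sin(π/46) = 0.06824.
ω* = 2/(1 + 0.06824) = 2/1.06824 = 1.8722.
Hence ρ(B_{ω*}) = 1.8722 − 1 = 0.8722.

ω* = 1.8722, ρ_SOR = 0.8722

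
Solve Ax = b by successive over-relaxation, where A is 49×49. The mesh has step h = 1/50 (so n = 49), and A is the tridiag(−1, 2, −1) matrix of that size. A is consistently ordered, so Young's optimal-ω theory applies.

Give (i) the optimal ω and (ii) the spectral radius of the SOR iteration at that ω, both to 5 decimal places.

n=49: λ(B_J) = 1 − λ(A)/2 = cos(kπ/50); k=1 gives ρ_J = 0.99803.
1 − cos²(π/50) = sin²(π/50) ⇒ √(1−ρ_J²) = sin(π/50) = 0.062791.
[ω*] 2 ÷ (1 + 0.062791) = 2 ÷ 1.062791 = 1.88184.
ρ(B_{ω*}) = ω*−1 = 0.88184

ω* = 1.88184, ρ_SOR = 0.88184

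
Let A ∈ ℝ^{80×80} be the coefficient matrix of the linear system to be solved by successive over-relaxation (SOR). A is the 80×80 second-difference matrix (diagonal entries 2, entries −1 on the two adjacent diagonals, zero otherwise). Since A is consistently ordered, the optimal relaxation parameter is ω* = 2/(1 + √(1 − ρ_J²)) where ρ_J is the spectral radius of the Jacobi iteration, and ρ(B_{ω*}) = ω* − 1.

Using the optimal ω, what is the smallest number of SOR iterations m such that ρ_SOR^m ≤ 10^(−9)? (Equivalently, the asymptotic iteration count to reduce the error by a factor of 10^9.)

m = 268

With n=80, ρ(Jacobi) = cos(π/81) = 0.9992480.
√(1 − cos²(π/81)) = sin(π/81) ≈ 0.0387754.
Young: ω* = 2/(1+√(1−ρ_J²)) = 2/(1+0.0387754) = 2/1.0387754 = 1.9253440.
Hence ρ(B_{ω*}) = 1.9253440 − 1 = 0.9253440.
Need (0.9253440)^m ≤ 10^(−9): m ≥ 9·ln10/|ln 0.9253440| = 20.7233/0.0775897 = 267.088 ⇒ m = 268.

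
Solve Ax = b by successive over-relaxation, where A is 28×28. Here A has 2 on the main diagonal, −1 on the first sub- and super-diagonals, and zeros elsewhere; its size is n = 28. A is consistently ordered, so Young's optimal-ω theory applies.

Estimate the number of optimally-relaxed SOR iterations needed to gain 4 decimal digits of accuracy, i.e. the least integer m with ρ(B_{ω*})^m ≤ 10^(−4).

½·tridiag(1,0,1) at n=28: λ_k = cos(kπ/29); max |λ| at k=1 ⇒ ρ_J = cos(π/29) ≈ 0.9941380.
√(1−ρ_J²) simplifies to sin(π/29) = 0.1081190.
Young: ω* = 2/(1+√(1−ρ_J²)) = 2/(1+0.1081190) = 2/1.1081190 = 1.8048603.
and ρ(B_{ω*}) = 1.8048603 − 1 = 0.8048603.
m ≥ 4·ln10 / (−ln 0.8048603) = 42.427; smallest integer m = 43.

m = 43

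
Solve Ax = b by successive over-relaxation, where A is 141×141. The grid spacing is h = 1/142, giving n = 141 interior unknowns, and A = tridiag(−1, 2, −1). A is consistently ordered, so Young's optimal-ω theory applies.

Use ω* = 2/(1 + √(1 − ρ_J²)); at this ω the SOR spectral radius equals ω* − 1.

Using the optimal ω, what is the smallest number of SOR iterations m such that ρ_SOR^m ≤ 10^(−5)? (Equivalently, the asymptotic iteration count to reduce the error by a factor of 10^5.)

m = 261

spectrum of D⁻¹(L+U) = {cos(kπ/142) : 1≤k≤141}; ρ_J = cos(π/142) = 0.9997553.
√(1−ρ_J²) = |sin(π/142)| = 0.0221221
ω* = 2 / (1 + 0.0221221) = 2 / 1.0221221 ≈ 1.9567134.
ρ_SOR = ω* − 1 = 1.9567134 − 1 = 0.9567134.
5·ln10 = 11.5129; −ln(0.9567134) = 0.0442514; m = ⌈11.5129/0.0442514⌉ = ⌈260.170⌉ = 261.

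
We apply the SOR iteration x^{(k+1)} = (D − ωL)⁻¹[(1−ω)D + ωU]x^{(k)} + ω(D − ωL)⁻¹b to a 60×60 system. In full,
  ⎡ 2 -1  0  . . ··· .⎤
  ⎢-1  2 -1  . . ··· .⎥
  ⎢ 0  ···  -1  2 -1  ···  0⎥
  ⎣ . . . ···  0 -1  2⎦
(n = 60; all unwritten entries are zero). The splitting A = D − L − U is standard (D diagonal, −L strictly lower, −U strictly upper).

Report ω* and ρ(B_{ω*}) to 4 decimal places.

ω* = 1.9021, ρ_SOR = 0.9021

spectrum of D⁻¹(L+U) = {cos(kπ/61) : 1≤k≤60}; ρ_J = cos(π/61) = 0.9987.
1 − cos²(π/61) = sin²(π/61) ⇒ √(1−ρ_J²) = sin(π/61) = 0.05148.
So ω* = 2/1.05148 = 1.9021 (Young).
At ω = 1.9021 every |λ(B_ω)| = ω−1, so ρ_SOR = 0.9021.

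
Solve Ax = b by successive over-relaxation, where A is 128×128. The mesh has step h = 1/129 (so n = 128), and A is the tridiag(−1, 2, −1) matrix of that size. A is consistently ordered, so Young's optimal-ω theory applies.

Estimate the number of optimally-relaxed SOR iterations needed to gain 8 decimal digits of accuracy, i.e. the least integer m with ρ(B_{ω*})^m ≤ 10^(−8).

m = 379

ρ_J = max_k |cos(kπ/129)| = cos(π/129) = 0.9997035
√(1 − cos²(π/129)) = sin(π/129) ≈ 0.0243510.
ω* = 2 / (1 + 0.0243510) = 2 / 1.0243510 ≈ 1.9524558.
ρ_SOR = ω* − 1 = 1.9524558 − 1 = 0.9524558.
8·ln10 = 18.4207; −ln(0.9524558) = 0.0487116; m = ⌈18.4207/0.0487116⌉ = ⌈378.158⌉ = 379.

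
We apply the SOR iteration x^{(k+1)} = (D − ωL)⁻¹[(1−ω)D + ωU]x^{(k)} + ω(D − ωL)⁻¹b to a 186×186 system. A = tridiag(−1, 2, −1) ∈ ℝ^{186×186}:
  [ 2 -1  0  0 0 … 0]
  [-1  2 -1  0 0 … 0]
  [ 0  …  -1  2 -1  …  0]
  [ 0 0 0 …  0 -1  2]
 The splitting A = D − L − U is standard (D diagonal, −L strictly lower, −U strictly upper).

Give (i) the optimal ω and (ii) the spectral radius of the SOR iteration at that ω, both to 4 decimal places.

ω* = 1.9670, ρ_SOR = 0.9670

With n=186, ρ(Jacobi) = cos(π/187) = 0.9999.
√(1 − cos²(π/187)) = sin(π/187) ≈ 0.01680.
ω* = 2/(1 + 0.01680) = 2/1.01680 = 1.9670.
[ρ_SOR] ω* − 1 = 0.9670.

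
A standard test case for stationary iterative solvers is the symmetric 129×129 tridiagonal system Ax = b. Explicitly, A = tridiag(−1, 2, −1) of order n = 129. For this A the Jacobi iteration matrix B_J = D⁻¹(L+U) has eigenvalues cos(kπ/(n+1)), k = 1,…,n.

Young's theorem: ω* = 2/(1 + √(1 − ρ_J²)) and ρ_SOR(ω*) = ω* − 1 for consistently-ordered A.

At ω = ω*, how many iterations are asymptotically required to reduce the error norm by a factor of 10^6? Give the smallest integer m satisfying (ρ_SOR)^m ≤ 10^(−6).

½·tridiag(1,0,1) at n=129: λ_k = cos(kπ/130); max |λ| at k=1 ⇒ ρ_J = cos(π/130) ≈ 0.9997080.
root = sin(π/130) = 0.0241637  (since 1−cos² = sin²).
Young: ω* = 2/(1+√(1−ρ_J²)) = 2/(1+0.0241637) = 2/1.0241637 = 1.9528128.
At ω = 1.9528128 every |λ(B_ω)| = ω−1, so ρ_SOR = 0.9528128.
(0.9528128)^m ≤ 10^{−6}  ⇒  m·ln(0.9528128) ≤ −6·ln10  ⇒  m ≥ 285.817  ⇒  m = 286

m = 286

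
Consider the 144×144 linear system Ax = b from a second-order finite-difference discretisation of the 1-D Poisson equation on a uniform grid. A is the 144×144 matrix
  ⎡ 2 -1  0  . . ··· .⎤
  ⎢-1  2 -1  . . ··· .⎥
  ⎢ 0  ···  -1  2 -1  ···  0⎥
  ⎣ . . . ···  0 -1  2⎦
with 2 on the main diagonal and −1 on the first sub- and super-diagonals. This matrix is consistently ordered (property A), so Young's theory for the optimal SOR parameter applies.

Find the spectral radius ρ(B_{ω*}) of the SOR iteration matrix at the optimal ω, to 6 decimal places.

ρ_J = max_k |cos(kπ/145)| = cos(π/145) = 0.999765
√(1−ρ_J²) simplifies to sin(π/145) = 0.0216645.
Young: ω* = 2/(1+√(1−ρ_J²)) = 2/(1+0.0216645) = 2/1.0216645 = 1.957590.
ρ(B_{ω*}) = ω*−1 = 0.957590

ρ_SOR = 0.957590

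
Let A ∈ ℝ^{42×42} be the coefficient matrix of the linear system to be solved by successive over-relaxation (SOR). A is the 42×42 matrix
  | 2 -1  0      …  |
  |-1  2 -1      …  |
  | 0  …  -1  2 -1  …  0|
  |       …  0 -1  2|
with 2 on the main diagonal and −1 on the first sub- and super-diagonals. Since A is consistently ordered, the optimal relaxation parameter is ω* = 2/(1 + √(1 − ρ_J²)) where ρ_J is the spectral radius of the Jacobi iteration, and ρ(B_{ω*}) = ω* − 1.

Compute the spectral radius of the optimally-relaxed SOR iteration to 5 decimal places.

n=42: λ(B_J) = 1 − λ(A)/2 = cos(kπ/43); k=1 gives ρ_J = 0.99733.
√(1−ρ_J²) = |sin(π/43)| = 0.072995
ω* = 2 / (1 + 0.072995) = 2 / 1.072995 ≈ 1.86394.
Hence ρ(B_{ω*}) = 1.86394 − 1 = 0.86394.

ρ_SOR = 0.86394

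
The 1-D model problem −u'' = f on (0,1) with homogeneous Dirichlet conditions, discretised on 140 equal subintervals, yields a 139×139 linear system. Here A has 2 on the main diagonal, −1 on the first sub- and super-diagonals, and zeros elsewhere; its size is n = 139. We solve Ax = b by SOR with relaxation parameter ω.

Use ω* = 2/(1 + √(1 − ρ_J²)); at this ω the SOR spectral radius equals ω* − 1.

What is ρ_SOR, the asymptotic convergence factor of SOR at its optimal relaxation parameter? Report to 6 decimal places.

½·tridiag(1,0,1) at n=139: λ_k = cos(kπ/140); max |λ| at k=1 ⇒ ρ_J = cos(π/140) ≈ 0.999748.
root = sin(π/140) = 0.0224381  (since 1−cos² = sin²).
Then 2/(1+√(1−ρ_J²)) = 2/(1+0.0224381); ω* = 2/1.0224381 = 1.956109.
and ρ(B_{ω*}) = 1.956109 − 1 = 0.956109.

ρ_SOR = 0.956109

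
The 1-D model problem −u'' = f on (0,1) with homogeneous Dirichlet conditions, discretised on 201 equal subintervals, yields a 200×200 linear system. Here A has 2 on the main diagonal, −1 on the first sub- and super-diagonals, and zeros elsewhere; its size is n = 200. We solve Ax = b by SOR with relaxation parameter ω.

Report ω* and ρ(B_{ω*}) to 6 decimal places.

½·tridiag(1,0,1) at n=200: λ_k = cos(kπ/201); max |λ| at k=1 ⇒ ρ_J = cos(π/201) ≈ 0.999878.
root = sin(π/201) = 0.0156292  (since 1−cos² = sin²).
ω* = 2/(1+0.0156292) = 1.969223
ρ_SOR = ω* − 1 ≈ 0.969223.

ω* = 1.969223, ρ_SOR = 0.969223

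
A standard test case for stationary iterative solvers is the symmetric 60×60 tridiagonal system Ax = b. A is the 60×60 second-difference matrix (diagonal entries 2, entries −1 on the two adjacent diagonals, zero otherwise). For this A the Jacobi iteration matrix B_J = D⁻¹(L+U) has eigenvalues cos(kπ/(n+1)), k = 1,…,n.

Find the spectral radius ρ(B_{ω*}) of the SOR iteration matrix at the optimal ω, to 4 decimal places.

[ρ_J] n=60: ρ(B_J) = cos(π/(n+1)) = cos(π/61) = 0.9987.
√(1−ρ_J²) simplifies to sin(π/61) = 0.05148.
So ω* = 2/1.05148 = 1.9021 (Young).
and ρ(B_{ω*}) = 1.9021 − 1 = 0.9021.

ρ_SOR = 0.9021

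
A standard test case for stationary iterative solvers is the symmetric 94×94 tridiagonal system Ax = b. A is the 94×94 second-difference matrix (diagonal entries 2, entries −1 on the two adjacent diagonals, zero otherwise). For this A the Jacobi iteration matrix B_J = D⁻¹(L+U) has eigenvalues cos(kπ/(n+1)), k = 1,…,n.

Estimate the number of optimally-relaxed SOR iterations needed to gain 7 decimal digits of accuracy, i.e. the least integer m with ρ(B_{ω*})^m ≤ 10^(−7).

m = 244

n=94: λ(B_J) = 1 − λ(A)/2 = cos(kπ/95); k=1 gives ρ_J = 0.9994533.
√(1−ρ_J²) simplifies to sin(π/95) = 0.0330634.
ω* = 2/(1 + 0.0330634) = 2/1.0330634 = 1.9359896.
and ρ(B_{ω*}) = 1.9359896 − 1 = 0.9359896.
ρ_SOR^m ≤ 10^(−7) ⇔ m ≥ 7·ln10/(−ln 0.9359896) = 16.1181/0.0661509 = 243.657; m = ⌈243.657⌉ = 244.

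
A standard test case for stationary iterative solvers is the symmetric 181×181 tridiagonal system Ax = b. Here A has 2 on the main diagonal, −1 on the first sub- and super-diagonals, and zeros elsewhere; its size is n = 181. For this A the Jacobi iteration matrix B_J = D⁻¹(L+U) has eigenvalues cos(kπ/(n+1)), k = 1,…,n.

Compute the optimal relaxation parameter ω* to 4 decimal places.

ω* = 1.9661

spectrum of D⁻¹(L+U) = {cos(kπ/182) : 1≤k≤181}; ρ_J = cos(π/182) = 0.9999.
√(1 − cos²(π/182)) = sin(π/182) ≈ 0.01726.
ω* = 2/(1+0.01726) = 1.9661
ρ_SOR = ω* − 1 ≈ 0.9661.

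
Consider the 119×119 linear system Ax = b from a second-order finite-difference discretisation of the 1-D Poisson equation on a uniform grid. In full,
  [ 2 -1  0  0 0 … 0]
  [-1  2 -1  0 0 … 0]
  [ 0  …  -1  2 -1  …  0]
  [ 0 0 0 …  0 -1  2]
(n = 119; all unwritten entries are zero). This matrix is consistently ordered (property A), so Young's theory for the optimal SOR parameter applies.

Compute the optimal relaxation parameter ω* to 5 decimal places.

ρ_J = max_k |cos(kπ/120)| = cos(π/120) = 0.99966
√(1−ρ_J²) simplifies to sin(π/120) = 0.026177.
Young: ω* = 2/(1+√(1−ρ_J²)) = 2/(1+0.026177) = 2/1.026177 = 1.94898.
ρ_SOR = ω* − 1 ≈ 0.94898.

ω* = 1.94898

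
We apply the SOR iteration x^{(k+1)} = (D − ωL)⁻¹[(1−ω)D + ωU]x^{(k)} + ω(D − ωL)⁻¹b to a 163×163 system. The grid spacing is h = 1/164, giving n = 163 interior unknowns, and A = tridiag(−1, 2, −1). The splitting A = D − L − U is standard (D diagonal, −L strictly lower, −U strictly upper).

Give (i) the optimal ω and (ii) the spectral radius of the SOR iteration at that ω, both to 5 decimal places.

ω* = 1.96241, ρ_SOR = 0.96241

ρ_J = max_k |cos(kπ/164)| = cos(π/164) = 0.99982
root = sin(π/164) = 0.019155  (since 1−cos² = sin²).
ω* = 2 / (1 + 0.019155) = 2 / 1.019155 ≈ 1.96241.
At ω = 1.96241 every |λ(B_ω)| = ω−1, so ρ_SOR = 0.96241.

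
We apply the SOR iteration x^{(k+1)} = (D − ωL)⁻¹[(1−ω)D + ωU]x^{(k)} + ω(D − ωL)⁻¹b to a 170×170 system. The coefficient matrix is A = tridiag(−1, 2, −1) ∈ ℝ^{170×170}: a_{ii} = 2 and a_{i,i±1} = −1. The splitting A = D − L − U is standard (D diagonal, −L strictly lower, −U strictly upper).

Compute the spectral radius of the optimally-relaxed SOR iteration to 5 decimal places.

ρ_SOR = 0.96392

[ρ_J] n=170: ρ(B_J) = cos(π/(n+1)) = cos(π/171) = 0.99983.
√(1−ρ_J²) simplifies to sin(π/171) = 0.018371.
So ω* = 2/1.018371 = 1.96392 (Young).
[ρ_SOR] ω* − 1 = 0.96392.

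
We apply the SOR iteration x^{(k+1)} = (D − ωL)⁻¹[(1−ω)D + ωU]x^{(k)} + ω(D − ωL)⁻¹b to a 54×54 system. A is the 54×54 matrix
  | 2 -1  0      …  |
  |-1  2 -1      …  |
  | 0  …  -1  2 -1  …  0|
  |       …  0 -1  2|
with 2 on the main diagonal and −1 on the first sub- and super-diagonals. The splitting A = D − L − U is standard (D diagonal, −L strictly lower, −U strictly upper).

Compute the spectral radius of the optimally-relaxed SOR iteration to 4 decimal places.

ρ_SOR = 0.8920

ρ_J = max_k |cos(kπ/55)| = cos(π/55) = 0.9984
1 − cos²(π/55) = sin²(π/55) ⇒ √(1−ρ_J²) = sin(π/55) = 0.05709.
ω* = 2 / (1 + 0.05709) = 2 / 1.05709 ≈ 1.8920.
and ρ(B_{ω*}) = 1.8920 − 1 = 0.8920.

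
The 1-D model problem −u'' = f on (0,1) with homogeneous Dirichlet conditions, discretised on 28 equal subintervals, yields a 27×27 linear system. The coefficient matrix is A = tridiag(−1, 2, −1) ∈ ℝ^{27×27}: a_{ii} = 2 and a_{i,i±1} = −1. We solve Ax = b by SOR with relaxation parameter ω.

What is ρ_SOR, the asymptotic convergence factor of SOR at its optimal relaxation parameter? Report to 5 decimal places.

spectrum of D⁻¹(L+U) = {cos(kπ/28) : 1≤k≤27}; ρ_J = cos(π/28) = 0.99371.
1 − cos²(π/28) = sin²(π/28) ⇒ √(1−ρ_J²) = sin(π/28) = 0.111964.
So ω* = 2/1.111964 = 1.79862 (Young).
At ω = 1.79862 every |λ(B_ω)| = ω−1, so ρ_SOR = 0.79862.

ρ_SOR = 0.79862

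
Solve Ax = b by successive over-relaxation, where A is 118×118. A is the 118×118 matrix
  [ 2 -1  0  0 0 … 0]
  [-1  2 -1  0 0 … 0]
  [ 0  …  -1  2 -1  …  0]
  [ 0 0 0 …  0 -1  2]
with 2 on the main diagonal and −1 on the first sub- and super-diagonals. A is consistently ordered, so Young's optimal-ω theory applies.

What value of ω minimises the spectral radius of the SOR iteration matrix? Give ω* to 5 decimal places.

B_J for the 118×118 system has eigenvalues cos(kπ/119); ρ_J = cos(π/119) = 0.99965.
√(1−ρ_J²) = |sin(π/119)| = 0.026397
Then 2/(1+√(1−ρ_J²)) = 2/(1+0.026397); ω* = 2/1.026397 = 1.94856.
and ρ(B_{ω*}) = 1.94856 − 1 = 0.94856.

ω* = 1.94856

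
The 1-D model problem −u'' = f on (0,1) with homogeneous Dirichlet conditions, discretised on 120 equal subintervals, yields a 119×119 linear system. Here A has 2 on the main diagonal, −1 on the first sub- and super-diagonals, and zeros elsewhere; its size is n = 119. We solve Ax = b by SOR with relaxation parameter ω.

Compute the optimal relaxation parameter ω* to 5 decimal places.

ω* = 1.94898

[ρ_J] n=119: ρ(B_J) = cos(π/(n+1)) = cos(π/120) = 0.99966.
√(1 − cos²(π/120)) = sin(π/120) ≈ 0.026177.
So ω* = 2/1.026177 = 1.94898 (Young).
ρ_SOR = ω* − 1 ≈ 0.94898.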